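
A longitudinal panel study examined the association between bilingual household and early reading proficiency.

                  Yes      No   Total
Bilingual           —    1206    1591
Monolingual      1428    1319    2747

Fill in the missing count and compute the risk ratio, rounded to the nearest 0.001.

0.466

The missing cell is in the exposed row: 1591 − 1206 = 385.
So a = 385, b = 1206, c = 1428, d = 1319.
RR = [a/(a+b)] / [c/(c+d)] = (385/1591) / (1428/2747) = 0.24199/0.51984 = 0.46550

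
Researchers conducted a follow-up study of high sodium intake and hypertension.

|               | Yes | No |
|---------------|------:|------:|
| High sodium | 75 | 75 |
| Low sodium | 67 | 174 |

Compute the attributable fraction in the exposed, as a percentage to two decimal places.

Cells: a = 75, b = 75, c = 67, d = 174.
Risk in exposed = 75/150 = 0.50000; risk in unexposed = 67/241 = 0.27801.
RR = 0.50000/0.27801 = 1.79851
AR% = (RR − 1)/RR × 100 = (1.79851 − 1)/1.79851 × 100 = 44.3983%

44.40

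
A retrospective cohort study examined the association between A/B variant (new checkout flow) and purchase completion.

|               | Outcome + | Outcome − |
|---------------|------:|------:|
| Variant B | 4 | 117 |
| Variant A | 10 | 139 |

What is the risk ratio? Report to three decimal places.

Cells: a = 4, b = 117, c = 10, d = 139.
Risk in exposed = 4/121 = 0.03306; risk in unexposed = 10/149 = 0.06711.
RR = 0.03306 / 0.06711 = 0.49256
The risk is 51% lower among the exposed than among the unexposed.

0.493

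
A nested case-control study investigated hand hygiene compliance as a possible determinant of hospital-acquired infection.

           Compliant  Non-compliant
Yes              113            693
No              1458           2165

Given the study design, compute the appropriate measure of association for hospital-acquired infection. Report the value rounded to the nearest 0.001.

0.242

Reading the table with exposure as columns: a = 113 (Compliant, case), b = 1458 (Compliant, non-case), c = 693 (Non-compliant, case), d = 2165.
This is a nested case-control study: participants were sampled on outcome status, so risks in the source population cannot be estimated directly — relative risk is not valid here. The odds ratio is the appropriate measure.
OR = (a·d)/(b·c) = (113 × 2165) / (1458 × 693) = 244645 / 1010394 = 0.24213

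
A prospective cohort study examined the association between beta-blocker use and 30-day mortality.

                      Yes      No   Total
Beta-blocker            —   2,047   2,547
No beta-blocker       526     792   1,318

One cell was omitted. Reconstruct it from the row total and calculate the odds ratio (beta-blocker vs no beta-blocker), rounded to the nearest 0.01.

0.37

The missing cell is in the exposed row: 2547 − 2047 = 500.
So a = 500, b = 2047, c = 526, d = 792.
OR = (a·d)/(b·c) = (500 × 792) / (2047 × 526) = 396000 / 1076722 = 0.36778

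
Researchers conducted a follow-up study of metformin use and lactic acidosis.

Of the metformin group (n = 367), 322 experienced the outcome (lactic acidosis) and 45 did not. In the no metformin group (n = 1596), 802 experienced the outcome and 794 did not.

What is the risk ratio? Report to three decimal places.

1.746

From the description: a = 322, b = 45, c = 802, d = 794.
Risk in exposed = 322/367 = 0.87738; risk in unexposed = 802/1596 = 0.50251.
RR = 0.87738 / 0.50251 = 1.74602
The risk among the exposed is 1.75 times that among the unexposed.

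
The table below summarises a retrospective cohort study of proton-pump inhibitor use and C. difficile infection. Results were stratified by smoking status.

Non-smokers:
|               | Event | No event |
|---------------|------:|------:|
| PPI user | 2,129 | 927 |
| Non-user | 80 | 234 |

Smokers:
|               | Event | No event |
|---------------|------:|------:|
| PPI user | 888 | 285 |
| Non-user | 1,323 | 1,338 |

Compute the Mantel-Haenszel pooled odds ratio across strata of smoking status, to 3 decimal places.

3.803

OR_MH = Σ(aᵢdᵢ/nᵢ) / Σ(bᵢcᵢ/nᵢ), where nᵢ is the stratum total.
Stratum 1 (Non-smokers): n = 3370; a·d/n = 2129·234/3370 = 147.8297; b·c/n = 927·80/3370 = 22.0059
Stratum 2 (Smokers): n = 3834; a·d/n = 888·1338/3834 = 309.8967; b·c/n = 285·1323/3834 = 98.3451
OR_MH = (147.8297 + 309.8967) / (22.0059 + 98.3451) = 457.7264 / 120.3510 = 3.80326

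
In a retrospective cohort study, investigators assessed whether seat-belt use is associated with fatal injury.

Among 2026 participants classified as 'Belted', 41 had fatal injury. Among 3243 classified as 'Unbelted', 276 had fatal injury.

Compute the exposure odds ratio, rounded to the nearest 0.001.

0.222

From the description: a = 41, b = 1985, c = 276, d = 2967.
OR = (a·d)/(b·c) = (41 × 2967) / (1985 × 276) = 121647 / 547860 = 0.22204
Exposure is associated with lower odds of fatal injury (OR = 0.22 < 1).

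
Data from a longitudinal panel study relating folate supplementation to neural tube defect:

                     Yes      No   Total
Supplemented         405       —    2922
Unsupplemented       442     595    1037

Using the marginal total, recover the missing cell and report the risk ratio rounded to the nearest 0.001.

0.325

The missing cell is in the exposed row: 2922 − 405 = 2517.
So a = 405, b = 2517, c = 442, d = 595.
RR = [a/(a+b)] / [c/(c+d)] = (405/2922) / (442/1037) = 0.13860/0.42623 = 0.32519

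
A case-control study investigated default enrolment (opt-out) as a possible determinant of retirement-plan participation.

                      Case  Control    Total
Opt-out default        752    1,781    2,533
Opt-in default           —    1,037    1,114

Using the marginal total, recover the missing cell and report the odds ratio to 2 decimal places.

The missing cell is in the unexposed row: 1114 − 1037 = 77.
So a = 752, b = 1781, c = 77, d = 1037.
OR = (a·d)/(b·c) = (752 × 1037) / (1781 × 77) = 779824 / 137137 = 5.68646

5.69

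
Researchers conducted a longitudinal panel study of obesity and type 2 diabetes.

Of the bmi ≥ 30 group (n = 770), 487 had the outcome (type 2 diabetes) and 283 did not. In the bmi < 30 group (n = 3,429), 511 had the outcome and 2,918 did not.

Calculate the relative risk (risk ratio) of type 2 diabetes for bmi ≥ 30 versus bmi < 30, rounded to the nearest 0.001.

4.244

From the description: a = 487, b = 283, c = 511, d = 2918.
Risk in exposed = 487/770 = 0.63247; risk in unexposed = 511/3429 = 0.14902.
RR = 0.63247 / 0.14902 = 4.24409
The risk among the exposed is 4.24 times that among the unexposed.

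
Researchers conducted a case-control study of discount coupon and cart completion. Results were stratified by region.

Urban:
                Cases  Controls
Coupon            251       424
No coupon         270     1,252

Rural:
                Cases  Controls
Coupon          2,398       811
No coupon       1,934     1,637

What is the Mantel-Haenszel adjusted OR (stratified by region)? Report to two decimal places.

2.55

OR_MH = Σ(aᵢdᵢ/nᵢ) / Σ(bᵢcᵢ/nᵢ), where nᵢ is the stratum total.
Stratum 1 (Urban): n = 2197; a·d/n = 251·1252/2197 = 143.0369; b·c/n = 424·270/2197 = 52.1074
Stratum 2 (Rural): n = 6780; a·d/n = 2398·1637/6780 = 578.9861; b·c/n = 811·1934/6780 = 231.3383
OR_MH = (143.0369 + 578.9861) / (52.1074 + 231.3383) = 722.0230 / 283.4458 = 2.54731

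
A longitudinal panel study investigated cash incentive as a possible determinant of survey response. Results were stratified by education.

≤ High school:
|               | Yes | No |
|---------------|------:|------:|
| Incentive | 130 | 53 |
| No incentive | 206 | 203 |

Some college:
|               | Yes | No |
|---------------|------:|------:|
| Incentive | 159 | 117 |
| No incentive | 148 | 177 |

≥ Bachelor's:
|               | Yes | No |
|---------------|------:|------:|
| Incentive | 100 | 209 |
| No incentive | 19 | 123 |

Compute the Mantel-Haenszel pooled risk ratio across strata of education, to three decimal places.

RR_MH = Σ(aᵢ·n₀ᵢ/nᵢ) / Σ(cᵢ·n₁ᵢ/nᵢ), with n₁ᵢ = aᵢ+bᵢ (exposed), n₀ᵢ = cᵢ+dᵢ (unexposed), nᵢ = n₁ᵢ+n₀ᵢ.
Stratum 1 (≤ High school): n₁ = 183, n₀ = 409, n = 592; a·n₀/n = 130·409/592 = 89.8142; c·n₁/n = 206·183/592 = 63.6791
Stratum 2 (Some college): n₁ = 276, n₀ = 325, n = 601; a·n₀/n = 159·325/601 = 85.9817; c·n₁/n = 148·276/601 = 67.9667
Stratum 3 (≥ Bachelor's): n₁ = 309, n₀ = 142, n = 451; a·n₀/n = 100·142/451 = 31.4856; c·n₁/n = 19·309/451 = 13.0177
RR_MH = (89.8142 + 85.9817 + 31.4856) / (63.6791 + 67.9667 + 13.0177) = 207.2815 / 144.6635 = 1.43285

1.433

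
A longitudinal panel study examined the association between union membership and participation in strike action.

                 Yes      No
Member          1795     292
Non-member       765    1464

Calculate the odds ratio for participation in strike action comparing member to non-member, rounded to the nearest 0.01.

Cells: a = 1795, b = 292, c = 765, d = 1464.
OR = (a·d)/(b·c) = (1795 × 1464) / (292 × 765) = 2627880 / 223380 = 11.76417
The odds of participation in strike action are about 11.76 times as high in the member group.

11.76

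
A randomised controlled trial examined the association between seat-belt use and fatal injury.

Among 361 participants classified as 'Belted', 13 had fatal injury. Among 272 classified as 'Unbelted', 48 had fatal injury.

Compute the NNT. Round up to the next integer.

8

Risk in treated group = 13/361 = 0.03601; risk in control = 48/272 = 0.17647.
Absolute risk reduction = 0.17647 − 0.03601 = 0.14046
NNT = 1 / ARR = 1 / 0.14046 = 7.119 → round up → 8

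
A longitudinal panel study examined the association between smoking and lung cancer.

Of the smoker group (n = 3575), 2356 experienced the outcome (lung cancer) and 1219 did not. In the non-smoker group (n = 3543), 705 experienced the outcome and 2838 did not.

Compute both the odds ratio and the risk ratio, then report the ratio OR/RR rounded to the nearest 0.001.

From the description: a = 2356, b = 1219, c = 705, d = 2838.
OR = (2356·2838)/(1219·705) = 6686328/859395 = 7.78027
Risk in exposed = 2356/3575 = 0.65902; risk in unexposed = 705/3543 = 0.19898; RR = 3.31193
OR/RR = 7.78027 / 3.31193 = 2.34917
The outcome is not rare, so the OR lies further from 1 than the RR.

2.349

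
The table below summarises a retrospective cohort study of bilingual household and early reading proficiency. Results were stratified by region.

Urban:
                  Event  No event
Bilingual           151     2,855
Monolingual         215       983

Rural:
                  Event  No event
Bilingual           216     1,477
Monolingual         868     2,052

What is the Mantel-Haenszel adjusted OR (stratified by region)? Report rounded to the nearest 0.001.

OR_MH = Σ(aᵢdᵢ/nᵢ) / Σ(bᵢcᵢ/nᵢ), where nᵢ is the stratum total.
Stratum 1 (Urban): n = 4204; a·d/n = 151·983/4204 = 35.3076; b·c/n = 2855·215/4204 = 146.0098
Stratum 2 (Rural): n = 4613; a·d/n = 216·2052/4613 = 96.0832; b·c/n = 1477·868/4613 = 277.9181
OR_MH = (35.3076 + 96.0832) / (146.0098 + 277.9181) = 131.3908 / 423.9278 = 0.30994

0.310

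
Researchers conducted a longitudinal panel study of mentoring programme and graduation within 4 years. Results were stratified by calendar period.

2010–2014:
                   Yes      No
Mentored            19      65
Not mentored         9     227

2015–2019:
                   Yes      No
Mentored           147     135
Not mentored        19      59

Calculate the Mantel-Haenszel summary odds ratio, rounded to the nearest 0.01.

4.20

OR_MH = Σ(aᵢdᵢ/nᵢ) / Σ(bᵢcᵢ/nᵢ), where nᵢ is the stratum total.
Stratum 1 (2010–2014): n = 320; a·d/n = 19·227/320 = 13.4781; b·c/n = 65·9/320 = 1.8281
Stratum 2 (2015–2019): n = 360; a·d/n = 147·59/360 = 24.0917; b·c/n = 135·19/360 = 7.1250
OR_MH = (13.4781 + 24.0917) / (1.8281 + 7.1250) = 37.5698 / 8.9531 = 4.19628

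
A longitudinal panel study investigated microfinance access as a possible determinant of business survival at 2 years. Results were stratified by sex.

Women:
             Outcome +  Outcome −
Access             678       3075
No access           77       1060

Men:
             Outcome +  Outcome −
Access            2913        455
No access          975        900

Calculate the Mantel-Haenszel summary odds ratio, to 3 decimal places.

OR_MH = Σ(aᵢdᵢ/nᵢ) / Σ(bᵢcᵢ/nᵢ), where nᵢ is the stratum total.
Stratum 1 (Women): n = 4890; a·d/n = 678·1060/4890 = 146.9693; b·c/n = 3075·77/4890 = 48.4202
Stratum 2 (Men): n = 5243; a·d/n = 2913·900/5243 = 500.0381; b·c/n = 455·975/5243 = 84.6128
OR_MH = (146.9693 + 500.0381) / (48.4202 + 84.6128) = 647.0075 / 133.0331 = 4.86351

4.864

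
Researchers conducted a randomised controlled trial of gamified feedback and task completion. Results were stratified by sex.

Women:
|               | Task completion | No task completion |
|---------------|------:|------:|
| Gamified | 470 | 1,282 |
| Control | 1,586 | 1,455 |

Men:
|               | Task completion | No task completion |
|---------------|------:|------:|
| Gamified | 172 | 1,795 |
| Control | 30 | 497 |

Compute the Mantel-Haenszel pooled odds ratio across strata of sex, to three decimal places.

0.397

OR_MH = Σ(aᵢdᵢ/nᵢ) / Σ(bᵢcᵢ/nᵢ), where nᵢ is the stratum total.
Stratum 1 (Women): n = 4793; a·d/n = 470·1455/4793 = 142.6768; b·c/n = 1282·1586/4793 = 424.2128
Stratum 2 (Men): n = 2494; a·d/n = 172·497/2494 = 34.2759; b·c/n = 1795·30/2494 = 21.5918
OR_MH = (142.6768 + 34.2759) / (424.2128 + 21.5918) = 176.9527 / 445.8046 = 0.39693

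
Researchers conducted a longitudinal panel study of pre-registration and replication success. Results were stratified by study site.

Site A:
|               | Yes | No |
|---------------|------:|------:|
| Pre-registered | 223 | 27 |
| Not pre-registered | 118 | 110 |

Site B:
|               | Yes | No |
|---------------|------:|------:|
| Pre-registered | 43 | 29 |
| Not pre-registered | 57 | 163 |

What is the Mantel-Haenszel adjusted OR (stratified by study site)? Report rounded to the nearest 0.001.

OR_MH = Σ(aᵢdᵢ/nᵢ) / Σ(bᵢcᵢ/nᵢ), where nᵢ is the stratum total.
Stratum 1 (Site A): n = 478; a·d/n = 223·110/478 = 51.3180; b·c/n = 27·118/478 = 6.6653
Stratum 2 (Site B): n = 292; a·d/n = 43·163/292 = 24.0034; b·c/n = 29·57/292 = 5.6610
OR_MH = (51.3180 + 24.0034) / (6.6653 + 5.6610) = 75.3214 / 12.3262 = 6.11066

6.111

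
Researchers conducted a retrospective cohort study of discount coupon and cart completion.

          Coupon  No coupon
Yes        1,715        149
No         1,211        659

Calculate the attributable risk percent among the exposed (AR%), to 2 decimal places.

68.54

Reading the table with exposure as columns: a = 1715 (Coupon, case), b = 1211 (Coupon, non-case), c = 149 (No coupon, case), d = 659.
Risk in exposed = 1715/2926 = 0.58612; risk in unexposed = 149/808 = 0.18441.
RR = 0.58612/0.18441 = 3.17845
AR% = (RR − 1)/RR × 100 = (3.17845 − 1)/3.17845 × 100 = 68.5381%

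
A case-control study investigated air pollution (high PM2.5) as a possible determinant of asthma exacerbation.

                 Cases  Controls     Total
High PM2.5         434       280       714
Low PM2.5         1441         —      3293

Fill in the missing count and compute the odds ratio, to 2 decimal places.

1.99

The missing cell is in the unexposed row: 3293 − 1441 = 1852.
So a = 434, b = 280, c = 1441, d = 1852.
OR = (a·d)/(b·c) = (434 × 1852) / (280 × 1441) = 803768 / 403480 = 1.99209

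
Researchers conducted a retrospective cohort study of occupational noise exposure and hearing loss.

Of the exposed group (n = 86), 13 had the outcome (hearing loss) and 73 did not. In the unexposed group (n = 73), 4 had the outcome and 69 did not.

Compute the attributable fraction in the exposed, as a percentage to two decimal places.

63.75

From the description: a = 13, b = 73, c = 4, d = 69.
Risk in exposed = 13/86 = 0.15116; risk in unexposed = 4/73 = 0.05479.
RR = 0.15116/0.05479 = 2.75872
AR% = (RR − 1)/RR × 100 = (2.75872 − 1)/2.75872 × 100 = 63.7513%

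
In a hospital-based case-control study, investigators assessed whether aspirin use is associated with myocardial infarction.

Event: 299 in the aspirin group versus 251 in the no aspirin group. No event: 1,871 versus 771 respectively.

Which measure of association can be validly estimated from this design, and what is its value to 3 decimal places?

From the description: a = 299, b = 1871, c = 251, d = 771.
This is a hospital-based case-control study: participants were sampled on outcome status, so risks in the source population cannot be estimated directly — relative risk is not valid here. The odds ratio is the appropriate measure.
OR = (a·d)/(b·c) = (299 × 771) / (1871 × 251) = 230529 / 469621 = 0.49088

0.491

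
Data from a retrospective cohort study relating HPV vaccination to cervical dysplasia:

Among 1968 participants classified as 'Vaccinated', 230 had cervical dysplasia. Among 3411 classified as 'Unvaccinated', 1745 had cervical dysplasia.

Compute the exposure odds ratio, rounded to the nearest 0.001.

From the description: a = 230, b = 1738, c = 1745, d = 1666.
OR = (a·d)/(b·c) = (230 × 1666) / (1738 × 1745) = 383180 / 3032810 = 0.12634
Exposure is associated with lower odds of cervical dysplasia (OR = 0.13 < 1).

0.126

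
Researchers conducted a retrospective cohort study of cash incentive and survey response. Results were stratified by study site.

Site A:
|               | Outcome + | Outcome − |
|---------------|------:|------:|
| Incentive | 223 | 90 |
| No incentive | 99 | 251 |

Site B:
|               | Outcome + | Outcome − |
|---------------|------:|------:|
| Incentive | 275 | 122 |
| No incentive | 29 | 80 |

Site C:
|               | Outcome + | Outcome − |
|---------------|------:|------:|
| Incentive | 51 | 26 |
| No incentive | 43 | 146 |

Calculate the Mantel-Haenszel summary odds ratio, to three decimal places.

OR_MH = Σ(aᵢdᵢ/nᵢ) / Σ(bᵢcᵢ/nᵢ), where nᵢ is the stratum total.
Stratum 1 (Site A): n = 663; a·d/n = 223·251/663 = 84.4238; b·c/n = 90·99/663 = 13.4389
Stratum 2 (Site B): n = 506; a·d/n = 275·80/506 = 43.4783; b·c/n = 122·29/506 = 6.9921
Stratum 3 (Site C): n = 266; a·d/n = 51·146/266 = 27.9925; b·c/n = 26·43/266 = 4.2030
OR_MH = (84.4238 + 43.4783 + 27.9925) / (13.4389 + 6.9921 + 4.2030) = 155.8946 / 24.6340 = 6.32843

6.328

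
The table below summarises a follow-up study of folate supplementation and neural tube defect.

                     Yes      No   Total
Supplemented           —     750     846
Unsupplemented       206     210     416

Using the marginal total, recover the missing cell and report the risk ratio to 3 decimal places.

The missing cell is in the exposed row: 846 − 750 = 96.
So a = 96, b = 750, c = 206, d = 210.
RR = [a/(a+b)] / [c/(c+d)] = (96/846) / (206/416) = 0.11348/0.49519 = 0.22915

0.229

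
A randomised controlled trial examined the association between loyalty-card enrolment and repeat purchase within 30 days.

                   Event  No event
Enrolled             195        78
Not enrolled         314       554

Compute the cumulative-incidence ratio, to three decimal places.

1.975

Cells: a = 195, b = 78, c = 314, d = 554.
Risk in exposed = 195/273 = 0.71429; risk in unexposed = 314/868 = 0.36175.
RR = 0.71429 / 0.36175 = 1.97452
The risk among the exposed is 1.97 times that among the unexposed.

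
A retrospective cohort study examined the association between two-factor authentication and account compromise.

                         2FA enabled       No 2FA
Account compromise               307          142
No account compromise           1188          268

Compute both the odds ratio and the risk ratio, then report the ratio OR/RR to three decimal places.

0.823

Reading the table with exposure as columns: a = 307 (2FA enabled, case), b = 1188 (2FA enabled, non-case), c = 142 (No 2FA, case), d = 268.
OR = (307·268)/(1188·142) = 82276/168696 = 0.48772
Risk in exposed = 307/1495 = 0.20535; risk in unexposed = 142/410 = 0.34634; RR = 0.59292
OR/RR = 0.48772 / 0.59292 = 0.82258
The outcome is not rare, so the OR lies further from 1 than the RR.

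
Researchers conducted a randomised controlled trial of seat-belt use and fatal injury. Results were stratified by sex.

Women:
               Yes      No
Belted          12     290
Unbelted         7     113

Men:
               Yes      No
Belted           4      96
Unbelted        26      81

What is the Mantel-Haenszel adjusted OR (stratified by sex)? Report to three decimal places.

0.283

OR_MH = Σ(aᵢdᵢ/nᵢ) / Σ(bᵢcᵢ/nᵢ), where nᵢ is the stratum total.
Stratum 1 (Women): n = 422; a·d/n = 12·113/422 = 3.2133; b·c/n = 290·7/422 = 4.8104
Stratum 2 (Men): n = 207; a·d/n = 4·81/207 = 1.5652; b·c/n = 96·26/207 = 12.0580
OR_MH = (3.2133 + 1.5652) / (4.8104 + 12.0580) = 4.7785 / 16.8684 = 0.28328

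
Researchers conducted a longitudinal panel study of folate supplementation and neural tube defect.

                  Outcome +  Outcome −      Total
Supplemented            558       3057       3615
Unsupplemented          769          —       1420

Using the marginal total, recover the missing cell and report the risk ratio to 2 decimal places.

The missing cell is in the unexposed row: 1420 − 769 = 651.
So a = 558, b = 3057, c = 769, d = 651.
RR = [a/(a+b)] / [c/(c+d)] = (558/3615) / (769/1420) = 0.15436/0.54155 = 0.28503

0.29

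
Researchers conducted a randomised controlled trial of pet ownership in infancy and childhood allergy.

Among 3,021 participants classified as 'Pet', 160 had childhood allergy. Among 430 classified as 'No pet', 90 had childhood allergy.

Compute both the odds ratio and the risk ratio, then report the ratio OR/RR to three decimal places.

From the description: a = 160, b = 2861, c = 90, d = 340.
OR = (160·340)/(2861·90) = 54400/257490 = 0.21127
Risk in exposed = 160/3021 = 0.05296; risk in unexposed = 90/430 = 0.20930; RR = 0.25304
OR/RR = 0.21127 / 0.25304 = 0.83492
The outcome is not rare, so the OR lies further from 1 than the RR.

0.835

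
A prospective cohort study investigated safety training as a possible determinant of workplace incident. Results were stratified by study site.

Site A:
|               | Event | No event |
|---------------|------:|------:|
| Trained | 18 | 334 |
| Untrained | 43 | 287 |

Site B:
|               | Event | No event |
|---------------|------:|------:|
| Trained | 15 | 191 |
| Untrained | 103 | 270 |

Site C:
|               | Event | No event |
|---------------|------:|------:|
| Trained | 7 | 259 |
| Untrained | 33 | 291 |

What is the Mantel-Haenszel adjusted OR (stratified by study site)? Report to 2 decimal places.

OR_MH = Σ(aᵢdᵢ/nᵢ) / Σ(bᵢcᵢ/nᵢ), where nᵢ is the stratum total.
Stratum 1 (Site A): n = 682; a·d/n = 18·287/682 = 7.5748; b·c/n = 334·43/682 = 21.0587
Stratum 2 (Site B): n = 579; a·d/n = 15·270/579 = 6.9948; b·c/n = 191·103/579 = 33.9775
Stratum 3 (Site C): n = 590; a·d/n = 7·291/590 = 3.4525; b·c/n = 259·33/590 = 14.4864
OR_MH = (7.5748 + 6.9948 + 3.4525) / (21.0587 + 33.9775 + 14.4864) = 18.0221 / 69.5226 = 0.25923

0.26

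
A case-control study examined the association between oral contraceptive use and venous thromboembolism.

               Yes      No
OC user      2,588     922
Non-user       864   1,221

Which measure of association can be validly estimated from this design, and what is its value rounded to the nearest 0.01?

Cells: a = 2588, b = 922, c = 864, d = 1221.
This is a case-control study: participants were sampled on outcome status, so risks in the source population cannot be estimated directly — relative risk is not valid here. The odds ratio is the appropriate measure.
OR = (a·d)/(b·c) = (2588 × 1221) / (922 × 864) = 3159948 / 796608 = 3.96675

3.97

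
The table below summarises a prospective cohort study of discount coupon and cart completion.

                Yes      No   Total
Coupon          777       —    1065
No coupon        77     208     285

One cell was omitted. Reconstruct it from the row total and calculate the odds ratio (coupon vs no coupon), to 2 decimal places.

7.29

The missing cell is in the exposed row: 1065 − 777 = 288.
So a = 777, b = 288, c = 77, d = 208.
OR = (a·d)/(b·c) = (777 × 208) / (288 × 77) = 161616 / 22176 = 7.28788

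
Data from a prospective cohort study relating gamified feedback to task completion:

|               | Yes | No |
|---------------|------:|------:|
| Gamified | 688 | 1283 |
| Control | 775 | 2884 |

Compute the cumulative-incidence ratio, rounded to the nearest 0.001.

1.648

Cells: a = 688, b = 1283, c = 775, d = 2884.
Risk in exposed = 688/1971 = 0.34906; risk in unexposed = 775/3659 = 0.21181.
RR = 0.34906 / 0.21181 = 1.64802
The risk among the exposed is 1.65 times that among the unexposed.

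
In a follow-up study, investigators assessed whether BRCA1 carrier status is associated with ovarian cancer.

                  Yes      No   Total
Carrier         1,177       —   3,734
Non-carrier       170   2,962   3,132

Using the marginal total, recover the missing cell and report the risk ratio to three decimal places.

The missing cell is in the exposed row: 3734 − 1177 = 2557.
So a = 1177, b = 2557, c = 170, d = 2962.
RR = [a/(a+b)] / [c/(c+d)] = (1177/3734) / (170/3132) = 0.31521/0.05428 = 5.80731

5.807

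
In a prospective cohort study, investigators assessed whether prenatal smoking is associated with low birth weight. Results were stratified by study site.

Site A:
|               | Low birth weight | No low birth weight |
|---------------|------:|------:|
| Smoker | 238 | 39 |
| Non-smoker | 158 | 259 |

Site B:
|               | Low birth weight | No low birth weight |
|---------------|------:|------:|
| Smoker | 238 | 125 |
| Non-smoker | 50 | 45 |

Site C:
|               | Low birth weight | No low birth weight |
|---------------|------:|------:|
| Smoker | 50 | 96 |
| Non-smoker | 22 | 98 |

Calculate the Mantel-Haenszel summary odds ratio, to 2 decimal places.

4.29

OR_MH = Σ(aᵢdᵢ/nᵢ) / Σ(bᵢcᵢ/nᵢ), where nᵢ is the stratum total.
Stratum 1 (Site A): n = 694; a·d/n = 238·259/694 = 88.8213; b·c/n = 39·158/694 = 8.8790
Stratum 2 (Site B): n = 458; a·d/n = 238·45/458 = 23.3843; b·c/n = 125·50/458 = 13.6463
Stratum 3 (Site C): n = 266; a·d/n = 50·98/266 = 18.4211; b·c/n = 96·22/266 = 7.9398
OR_MH = (88.8213 + 23.3843 + 18.4211) / (8.8790 + 13.6463 + 7.9398) = 130.6267 / 30.4651 = 4.28775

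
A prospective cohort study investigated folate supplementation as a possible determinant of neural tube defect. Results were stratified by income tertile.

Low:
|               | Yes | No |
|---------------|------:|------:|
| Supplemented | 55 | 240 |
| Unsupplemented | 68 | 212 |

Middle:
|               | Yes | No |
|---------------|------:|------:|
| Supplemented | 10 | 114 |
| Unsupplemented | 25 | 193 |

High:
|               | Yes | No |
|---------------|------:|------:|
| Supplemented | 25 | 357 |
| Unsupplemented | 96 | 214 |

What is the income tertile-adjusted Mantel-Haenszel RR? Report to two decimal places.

0.46

RR_MH = Σ(aᵢ·n₀ᵢ/nᵢ) / Σ(cᵢ·n₁ᵢ/nᵢ), with n₁ᵢ = aᵢ+bᵢ (exposed), n₀ᵢ = cᵢ+dᵢ (unexposed), nᵢ = n₁ᵢ+n₀ᵢ.
Stratum 1 (Low): n₁ = 295, n₀ = 280, n = 575; a·n₀/n = 55·280/575 = 26.7826; c·n₁/n = 68·295/575 = 34.8870
Stratum 2 (Middle): n₁ = 124, n₀ = 218, n = 342; a·n₀/n = 10·218/342 = 6.3743; c·n₁/n = 25·124/342 = 9.0643
Stratum 3 (High): n₁ = 382, n₀ = 310, n = 692; a·n₀/n = 25·310/692 = 11.1994; c·n₁/n = 96·382/692 = 52.9942
RR_MH = (26.7826 + 6.3743 + 11.1994) / (34.8870 + 9.0643 + 52.9942) = 44.3563 / 96.9455 = 0.45754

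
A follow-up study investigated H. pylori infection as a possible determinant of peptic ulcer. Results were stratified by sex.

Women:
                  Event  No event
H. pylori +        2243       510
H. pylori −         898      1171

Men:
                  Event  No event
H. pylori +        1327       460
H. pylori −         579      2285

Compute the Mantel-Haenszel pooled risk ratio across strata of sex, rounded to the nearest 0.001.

RR_MH = Σ(aᵢ·n₀ᵢ/nᵢ) / Σ(cᵢ·n₁ᵢ/nᵢ), with n₁ᵢ = aᵢ+bᵢ (exposed), n₀ᵢ = cᵢ+dᵢ (unexposed), nᵢ = n₁ᵢ+n₀ᵢ.
Stratum 1 (Women): n₁ = 2753, n₀ = 2069, n = 4822; a·n₀/n = 2243·2069/4822 = 962.4154; c·n₁/n = 898·2753/4822 = 512.6906
Stratum 2 (Men): n₁ = 1787, n₀ = 2864, n = 4651; a·n₀/n = 1327·2864/4651 = 817.1421; c·n₁/n = 579·1787/4651 = 222.4625
RR_MH = (962.4154 + 817.1421) / (512.6906 + 222.4625) = 1779.5575 / 735.1531 = 2.42066

2.421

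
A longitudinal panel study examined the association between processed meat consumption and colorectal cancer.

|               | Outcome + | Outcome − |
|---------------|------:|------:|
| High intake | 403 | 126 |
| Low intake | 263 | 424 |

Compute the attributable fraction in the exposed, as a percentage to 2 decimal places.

Cells: a = 403, b = 126, c = 263, d = 424.
Risk in exposed = 403/529 = 0.76181; risk in unexposed = 263/687 = 0.38282.
RR = 0.76181/0.38282 = 1.98999
AR% = (RR − 1)/RR × 100 = (1.98999 − 1)/1.98999 × 100 = 49.7484%

49.75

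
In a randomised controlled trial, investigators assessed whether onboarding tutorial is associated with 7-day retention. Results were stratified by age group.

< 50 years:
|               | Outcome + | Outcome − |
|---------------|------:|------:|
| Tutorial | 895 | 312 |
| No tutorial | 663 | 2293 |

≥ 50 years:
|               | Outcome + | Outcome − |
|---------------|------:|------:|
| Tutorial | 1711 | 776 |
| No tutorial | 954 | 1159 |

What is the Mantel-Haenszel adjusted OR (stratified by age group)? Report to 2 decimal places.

OR_MH = Σ(aᵢdᵢ/nᵢ) / Σ(bᵢcᵢ/nᵢ), where nᵢ is the stratum total.
Stratum 1 (< 50 years): n = 4163; a·d/n = 895·2293/4163 = 492.9702; b·c/n = 312·663/4163 = 49.6892
Stratum 2 (≥ 50 years): n = 4600; a·d/n = 1711·1159/4600 = 431.0976; b·c/n = 776·954/4600 = 160.9357
OR_MH = (492.9702 + 431.0976) / (49.6892 + 160.9357) = 924.0678 / 210.6248 = 4.38727

4.39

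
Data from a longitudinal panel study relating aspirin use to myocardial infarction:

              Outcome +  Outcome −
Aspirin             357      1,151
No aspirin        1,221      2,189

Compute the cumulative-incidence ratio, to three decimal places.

Cells: a = 357, b = 1151, c = 1221, d = 2189.
Risk in exposed = 357/1508 = 0.23674; risk in unexposed = 1221/3410 = 0.35806.
RR = 0.23674 / 0.35806 = 0.66116
The risk is 34% lower among the exposed than among the unexposed.

0.661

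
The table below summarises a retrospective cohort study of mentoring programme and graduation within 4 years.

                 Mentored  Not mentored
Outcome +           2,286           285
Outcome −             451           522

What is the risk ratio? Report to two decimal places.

Reading the table with exposure as columns: a = 2286 (Mentored, case), b = 451 (Mentored, non-case), c = 285 (Not mentored, case), d = 522.
Risk in exposed = 2286/2737 = 0.83522; risk in unexposed = 285/807 = 0.35316.
RR = 0.83522 / 0.35316 = 2.36499
The risk among the exposed is 2.36 times that among the unexposed.

2.36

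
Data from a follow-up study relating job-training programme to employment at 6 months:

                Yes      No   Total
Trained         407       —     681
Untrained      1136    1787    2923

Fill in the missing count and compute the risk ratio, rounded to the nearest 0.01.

1.54

The missing cell is in the exposed row: 681 − 407 = 274.
So a = 407, b = 274, c = 1136, d = 1787.
RR = [a/(a+b)] / [c/(c+d)] = (407/681) / (1136/2923) = 0.59765/0.38864 = 1.53779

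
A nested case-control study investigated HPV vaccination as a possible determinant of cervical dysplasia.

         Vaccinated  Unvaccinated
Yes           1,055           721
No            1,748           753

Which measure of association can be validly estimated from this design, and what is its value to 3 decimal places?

Reading the table with exposure as columns: a = 1055 (Vaccinated, case), b = 1748 (Vaccinated, non-case), c = 721 (Unvaccinated, case), d = 753.
This is a nested case-control study: participants were sampled on outcome status, so risks in the source population cannot be estimated directly — relative risk is not valid here. The odds ratio is the appropriate measure.
OR = (a·d)/(b·c) = (1055 × 753) / (1748 × 721) = 794415 / 1260308 = 0.63033

0.630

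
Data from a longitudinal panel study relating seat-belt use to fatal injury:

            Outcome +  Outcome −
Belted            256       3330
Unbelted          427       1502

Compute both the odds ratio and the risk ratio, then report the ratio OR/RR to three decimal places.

Cells: a = 256, b = 3330, c = 427, d = 1502.
OR = (256·1502)/(3330·427) = 384512/1421910 = 0.27042
Risk in exposed = 256/3586 = 0.07139; risk in unexposed = 427/1929 = 0.22136; RR = 0.32250
OR/RR = 0.27042 / 0.32250 = 0.83850
The outcome is not rare, so the OR lies further from 1 than the RR.

0.839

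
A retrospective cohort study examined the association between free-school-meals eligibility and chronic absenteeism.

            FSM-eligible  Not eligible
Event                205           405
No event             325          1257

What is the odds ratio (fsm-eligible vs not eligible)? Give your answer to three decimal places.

Reading the table with exposure as columns: a = 205 (FSM-eligible, case), b = 325 (FSM-eligible, non-case), c = 405 (Not eligible, case), d = 1257.
OR = (a·d)/(b·c) = (205 × 1257) / (325 × 405) = 257685 / 131625 = 1.95772
The odds of chronic absenteeism are about 1.96 times as high in the fsm-eligible group.

1.958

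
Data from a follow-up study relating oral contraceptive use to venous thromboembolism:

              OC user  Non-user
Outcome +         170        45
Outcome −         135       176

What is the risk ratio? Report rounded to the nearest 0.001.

2.737

Reading the table with exposure as columns: a = 170 (OC user, case), b = 135 (OC user, non-case), c = 45 (Non-user, case), d = 176.
Risk in exposed = 170/305 = 0.55738; risk in unexposed = 45/221 = 0.20362.
RR = 0.55738 / 0.20362 = 2.73734
The risk among the exposed is 2.74 times that among the unexposed.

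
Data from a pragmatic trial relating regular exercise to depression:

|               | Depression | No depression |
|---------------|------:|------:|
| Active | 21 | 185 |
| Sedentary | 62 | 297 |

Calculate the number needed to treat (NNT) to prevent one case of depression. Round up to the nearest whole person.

15

Risk in treated group = 21/206 = 0.10194; risk in control = 62/359 = 0.17270.
Absolute risk reduction = 0.17270 − 0.10194 = 0.07076
NNT = 1 / ARR = 1 / 0.07076 = 14.132 → round up → 15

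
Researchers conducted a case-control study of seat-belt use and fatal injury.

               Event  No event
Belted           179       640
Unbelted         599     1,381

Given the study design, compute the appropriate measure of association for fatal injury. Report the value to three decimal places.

Cells: a = 179, b = 640, c = 599, d = 1381.
This is a case-control study: participants were sampled on outcome status, so risks in the source population cannot be estimated directly — relative risk is not valid here. The odds ratio is the appropriate measure.
OR = (a·d)/(b·c) = (179 × 1381) / (640 × 599) = 247199 / 383360 = 0.64482

0.645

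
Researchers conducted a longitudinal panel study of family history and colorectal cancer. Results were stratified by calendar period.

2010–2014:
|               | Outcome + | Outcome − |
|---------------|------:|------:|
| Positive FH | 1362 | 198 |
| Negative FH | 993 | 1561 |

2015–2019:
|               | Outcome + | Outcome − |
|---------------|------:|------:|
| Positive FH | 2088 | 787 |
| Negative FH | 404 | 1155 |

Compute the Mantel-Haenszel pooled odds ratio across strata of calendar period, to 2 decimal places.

OR_MH = Σ(aᵢdᵢ/nᵢ) / Σ(bᵢcᵢ/nᵢ), where nᵢ is the stratum total.
Stratum 1 (2010–2014): n = 4114; a·d/n = 1362·1561/4114 = 516.7919; b·c/n = 198·993/4114 = 47.7914
Stratum 2 (2015–2019): n = 4434; a·d/n = 2088·1155/4434 = 543.8972; b·c/n = 787·404/4434 = 71.7068
OR_MH = (516.7919 + 543.8972) / (47.7914 + 71.7068) = 1060.6891 / 119.4983 = 8.87619

8.88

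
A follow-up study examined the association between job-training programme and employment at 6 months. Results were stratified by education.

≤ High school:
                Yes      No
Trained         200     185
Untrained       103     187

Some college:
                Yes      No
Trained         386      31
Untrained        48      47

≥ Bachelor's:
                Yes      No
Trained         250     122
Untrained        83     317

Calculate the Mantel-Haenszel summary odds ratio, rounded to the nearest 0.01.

OR_MH = Σ(aᵢdᵢ/nᵢ) / Σ(bᵢcᵢ/nᵢ), where nᵢ is the stratum total.
Stratum 1 (≤ High school): n = 675; a·d/n = 200·187/675 = 55.4074; b·c/n = 185·103/675 = 28.2296
Stratum 2 (Some college): n = 512; a·d/n = 386·47/512 = 35.4336; b·c/n = 31·48/512 = 2.9062
Stratum 3 (≥ Bachelor's): n = 772; a·d/n = 250·317/772 = 102.6554; b·c/n = 122·83/772 = 13.1166
OR_MH = (55.4074 + 35.4336 + 102.6554) / (28.2296 + 2.9062 + 13.1166) = 193.4964 / 44.2525 = 4.37256

4.37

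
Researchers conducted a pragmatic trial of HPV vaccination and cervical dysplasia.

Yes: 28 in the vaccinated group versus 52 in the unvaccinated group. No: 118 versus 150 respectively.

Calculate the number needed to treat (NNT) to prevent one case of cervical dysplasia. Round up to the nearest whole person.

Risk in treated group = 28/146 = 0.19178; risk in control = 52/202 = 0.25743.
Absolute risk reduction = 0.25743 − 0.19178 = 0.06564
NNT = 1 / ARR = 1 / 0.06564 = 15.233 → round up → 16

16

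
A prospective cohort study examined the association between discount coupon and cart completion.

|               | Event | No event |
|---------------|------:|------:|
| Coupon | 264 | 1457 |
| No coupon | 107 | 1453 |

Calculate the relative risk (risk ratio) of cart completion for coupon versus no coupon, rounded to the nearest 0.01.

2.24

Cells: a = 264, b = 1457, c = 107, d = 1453.
Risk in exposed = 264/1721 = 0.15340; risk in unexposed = 107/1560 = 0.06859.
RR = 0.15340 / 0.06859 = 2.23647
The risk among the exposed is 2.24 times that among the unexposed.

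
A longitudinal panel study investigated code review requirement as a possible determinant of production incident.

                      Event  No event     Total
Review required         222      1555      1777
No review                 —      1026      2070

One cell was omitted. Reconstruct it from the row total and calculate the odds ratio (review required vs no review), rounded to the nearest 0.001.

0.140

The missing cell is in the unexposed row: 2070 − 1026 = 1044.
So a = 222, b = 1555, c = 1044, d = 1026.
OR = (a·d)/(b·c) = (222 × 1026) / (1555 × 1044) = 227772 / 1623420 = 0.14030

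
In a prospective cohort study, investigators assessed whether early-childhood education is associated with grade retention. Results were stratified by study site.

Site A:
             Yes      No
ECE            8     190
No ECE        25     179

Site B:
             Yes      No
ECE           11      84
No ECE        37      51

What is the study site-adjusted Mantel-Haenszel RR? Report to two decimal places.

RR_MH = Σ(aᵢ·n₀ᵢ/nᵢ) / Σ(cᵢ·n₁ᵢ/nᵢ), with n₁ᵢ = aᵢ+bᵢ (exposed), n₀ᵢ = cᵢ+dᵢ (unexposed), nᵢ = n₁ᵢ+n₀ᵢ.
Stratum 1 (Site A): n₁ = 198, n₀ = 204, n = 402; a·n₀/n = 8·204/402 = 4.0597; c·n₁/n = 25·198/402 = 12.3134
Stratum 2 (Site B): n₁ = 95, n₀ = 88, n = 183; a·n₀/n = 11·88/183 = 5.2896; c·n₁/n = 37·95/183 = 19.2077
RR_MH = (4.0597 + 5.2896) / (12.3134 + 19.2077) = 9.3493 / 31.5211 = 0.29661

0.30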